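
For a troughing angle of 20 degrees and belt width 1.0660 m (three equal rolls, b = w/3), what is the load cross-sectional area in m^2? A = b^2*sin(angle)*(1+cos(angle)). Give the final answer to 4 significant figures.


b = 1.0660/3 = 0.355333 m
A = 0.355333^2 * sin(20 deg) * (1 + cos(20 deg))
A = 0.08376 m^2


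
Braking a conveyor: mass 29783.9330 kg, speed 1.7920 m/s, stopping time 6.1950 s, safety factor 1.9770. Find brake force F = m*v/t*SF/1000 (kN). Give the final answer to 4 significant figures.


F = 29783.9330 * 1.7920 / 6.1950 * 1.9770 / 1000
F = 17.03 kN


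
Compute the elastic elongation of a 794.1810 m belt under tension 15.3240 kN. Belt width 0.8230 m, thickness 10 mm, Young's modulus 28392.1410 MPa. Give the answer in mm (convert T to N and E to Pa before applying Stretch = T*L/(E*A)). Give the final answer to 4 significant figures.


A = 0.8230 * 0.01 = 0.00823 m^2
Stretch = 15.3240*1000 * 794.1810 / (28392.1410e6 * 0.00823) * 1000
Stretch = 52.08 mm


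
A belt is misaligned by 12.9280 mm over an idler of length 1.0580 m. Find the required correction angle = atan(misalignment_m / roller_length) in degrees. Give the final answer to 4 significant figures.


misalign_m = 12.9280 / 1000 = 0.012928 m
angle = atan(0.012928 / 1.0580)
angle = 0.7001 deg


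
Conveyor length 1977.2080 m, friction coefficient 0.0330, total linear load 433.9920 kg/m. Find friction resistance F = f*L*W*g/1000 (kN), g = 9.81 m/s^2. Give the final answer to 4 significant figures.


F = 0.0330 * 1977.2080 * 433.9920 * 9.81 / 1000
F = 277.8 kN


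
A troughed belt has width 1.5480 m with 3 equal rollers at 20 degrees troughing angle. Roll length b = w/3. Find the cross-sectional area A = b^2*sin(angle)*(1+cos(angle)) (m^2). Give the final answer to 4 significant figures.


b = 1.5480/3 = 0.516 m
A = 0.516^2 * sin(20 deg) * (1 + cos(20 deg))
A = 0.1766 m^2


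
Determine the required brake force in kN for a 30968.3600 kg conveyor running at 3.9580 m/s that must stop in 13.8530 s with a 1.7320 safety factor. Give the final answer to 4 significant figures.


F = 30968.3600 * 3.9580 / 13.8530 * 1.7320 / 1000
F = 15.32 kN


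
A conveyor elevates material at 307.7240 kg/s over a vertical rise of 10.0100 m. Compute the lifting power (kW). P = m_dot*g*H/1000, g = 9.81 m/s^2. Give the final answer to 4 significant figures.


P = 307.7240 * 9.81 * 10.0100 / 1000
P = 30.22 kW


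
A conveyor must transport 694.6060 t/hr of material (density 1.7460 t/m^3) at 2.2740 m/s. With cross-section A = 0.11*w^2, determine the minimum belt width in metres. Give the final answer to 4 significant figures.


A_req = 694.6060 / (2.2740 * 1.7460 * 3600) = 0.0485961 m^2
w = sqrt(0.0485961 / 0.11)
w = 0.6647 m


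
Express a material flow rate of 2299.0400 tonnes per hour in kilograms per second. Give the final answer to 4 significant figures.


m_dot = 2299.0400 * 1000 / 3600
m_dot = 638.6 kg/s


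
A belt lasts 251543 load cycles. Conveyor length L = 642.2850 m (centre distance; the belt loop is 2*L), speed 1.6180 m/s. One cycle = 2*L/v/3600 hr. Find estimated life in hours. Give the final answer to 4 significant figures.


cycle_time = 2 * 642.2850 / 1.6180 / 3600 = 0.220535 hr
life = 251543 * 0.220535 = 55470 hours


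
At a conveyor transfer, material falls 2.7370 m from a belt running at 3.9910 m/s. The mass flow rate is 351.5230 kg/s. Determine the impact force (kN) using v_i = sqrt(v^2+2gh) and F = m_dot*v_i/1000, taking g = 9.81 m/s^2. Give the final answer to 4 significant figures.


v_i = sqrt(3.9910^2 + 2*9.81*2.7370) = 8.34434 m/s
F = 351.5230 * 8.34434 / 1000
F = 2.933 kN


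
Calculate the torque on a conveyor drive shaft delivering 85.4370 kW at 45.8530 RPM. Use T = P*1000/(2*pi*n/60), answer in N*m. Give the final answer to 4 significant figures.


omega = 2*pi*45.8530/60 = 4.80171 rad/s
T = 85.4370*1000 / 4.80171
T = 17790 N*m


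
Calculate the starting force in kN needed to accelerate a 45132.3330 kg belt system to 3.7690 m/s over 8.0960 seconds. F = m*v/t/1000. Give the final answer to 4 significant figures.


F = 45132.3330 * 3.7690 / 8.0960 / 1000
F = 21.01 kN


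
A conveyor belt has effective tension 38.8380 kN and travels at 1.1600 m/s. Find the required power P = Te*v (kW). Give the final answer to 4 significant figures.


P = Te * v = 38.8380 * 1.1600
P = 45.05 kW


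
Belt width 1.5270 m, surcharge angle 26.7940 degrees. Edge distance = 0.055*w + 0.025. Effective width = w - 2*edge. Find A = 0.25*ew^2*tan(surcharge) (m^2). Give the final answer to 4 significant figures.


edge = 0.055*1.5270 + 0.025 = 0.108985 m
ew = 1.5270 - 2*0.108985 = 1.30903 m
A = 0.25 * 1.30903^2 * tan(26.7940 deg)
A = 0.2163 m^2


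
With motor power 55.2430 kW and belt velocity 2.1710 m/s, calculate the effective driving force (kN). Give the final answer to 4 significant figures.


Te = P / v = 55.2430 / 2.1710
Te = 25.45 kN


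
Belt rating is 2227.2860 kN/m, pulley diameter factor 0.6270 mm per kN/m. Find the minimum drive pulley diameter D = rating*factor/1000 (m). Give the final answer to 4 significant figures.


D = 2227.2860 * 0.6270 / 1000
D = 1.397 m


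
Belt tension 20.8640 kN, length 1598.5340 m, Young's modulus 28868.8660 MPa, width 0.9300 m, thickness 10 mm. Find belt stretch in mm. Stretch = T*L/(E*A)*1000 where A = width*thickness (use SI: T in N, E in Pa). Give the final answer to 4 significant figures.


A = 0.9300 * 0.01 = 0.00930 m^2
Stretch = 20.8640*1000 * 1598.5340 / (28868.8660e6 * 0.00930) * 1000
Stretch = 124.2 mm


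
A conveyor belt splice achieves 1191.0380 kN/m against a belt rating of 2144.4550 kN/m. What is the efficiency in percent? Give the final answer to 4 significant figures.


Eff = 1191.0380 / 2144.4550 * 100
Eff = 55.54 %


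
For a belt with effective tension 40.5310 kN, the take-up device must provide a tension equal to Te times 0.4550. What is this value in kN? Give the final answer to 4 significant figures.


T_tu = 40.5310 * 0.4550
T_tu = 18.44 kN


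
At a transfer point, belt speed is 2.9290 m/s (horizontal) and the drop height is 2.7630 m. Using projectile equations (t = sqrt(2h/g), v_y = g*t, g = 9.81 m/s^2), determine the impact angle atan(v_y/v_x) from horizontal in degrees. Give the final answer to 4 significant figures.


t = sqrt(2*2.7630/9.81) = 0.750535 s
v_y = 9.81 * 0.750535 = 7.36275 m/s
angle = atan(7.36275 / 2.9290) = 68.31 deg


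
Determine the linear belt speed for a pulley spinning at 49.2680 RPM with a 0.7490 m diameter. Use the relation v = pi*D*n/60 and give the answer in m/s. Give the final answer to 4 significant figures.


v = pi * 0.7490 * 49.2680 / 60
v = 1.932 m/s


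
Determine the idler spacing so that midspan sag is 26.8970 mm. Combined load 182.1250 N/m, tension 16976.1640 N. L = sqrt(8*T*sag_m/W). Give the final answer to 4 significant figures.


sag = 26.8970/1000 = 0.026897 m
L = sqrt(8 * 16976.1640 * 0.026897 / 182.1250)
L = 4.478 m


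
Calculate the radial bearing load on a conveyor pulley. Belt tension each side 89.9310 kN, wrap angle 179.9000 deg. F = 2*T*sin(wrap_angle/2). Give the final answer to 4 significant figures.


F = 2 * 89.9310 * sin(179.9000/2 deg)
F = 179.9 kN


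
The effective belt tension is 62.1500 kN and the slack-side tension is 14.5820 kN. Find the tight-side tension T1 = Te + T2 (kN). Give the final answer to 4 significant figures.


T1 = Te + T2 = 62.1500 + 14.5820
T1 = 76.73 kN


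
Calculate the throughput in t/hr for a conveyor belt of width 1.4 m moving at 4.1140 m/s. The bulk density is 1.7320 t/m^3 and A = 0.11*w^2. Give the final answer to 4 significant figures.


A = 0.11 * 1.4^2 = 0.2156 m^2
C = 0.2156 * 4.1140 * 1.7320 * 3600
C = 5530 t/hr


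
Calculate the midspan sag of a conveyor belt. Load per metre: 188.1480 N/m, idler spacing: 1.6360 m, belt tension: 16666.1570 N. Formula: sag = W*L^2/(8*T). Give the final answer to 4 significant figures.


sag = 188.1480 * 1.6360^2 / (8 * 16666.1570)
sag = 0.003777 m


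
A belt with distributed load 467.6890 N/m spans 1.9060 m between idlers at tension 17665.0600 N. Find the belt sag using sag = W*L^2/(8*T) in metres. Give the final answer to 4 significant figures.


sag = 467.6890 * 1.9060^2 / (8 * 17665.0600)
sag = 0.01202 m


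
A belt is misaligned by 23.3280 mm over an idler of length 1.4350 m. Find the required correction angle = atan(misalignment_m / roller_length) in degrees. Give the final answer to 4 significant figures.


misalign_m = 23.3280 / 1000 = 0.023328 m
angle = atan(0.023328 / 1.4350)
angle = 0.9313 deg


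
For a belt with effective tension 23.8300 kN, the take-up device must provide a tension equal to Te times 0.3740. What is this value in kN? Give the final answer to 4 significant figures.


T_tu = 23.8300 * 0.3740
T_tu = 8.912 kN


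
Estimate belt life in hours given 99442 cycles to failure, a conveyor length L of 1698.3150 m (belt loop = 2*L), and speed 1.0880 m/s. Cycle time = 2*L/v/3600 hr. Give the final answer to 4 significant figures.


cycle_time = 2 * 1698.3150 / 1.0880 / 3600 = 0.867195 hr
life = 99442 * 0.867195 = 86240 hours


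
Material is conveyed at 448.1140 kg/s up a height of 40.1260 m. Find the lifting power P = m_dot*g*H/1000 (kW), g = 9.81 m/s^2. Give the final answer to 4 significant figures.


P = 448.1140 * 9.81 * 40.1260 / 1000
P = 176.4 kW


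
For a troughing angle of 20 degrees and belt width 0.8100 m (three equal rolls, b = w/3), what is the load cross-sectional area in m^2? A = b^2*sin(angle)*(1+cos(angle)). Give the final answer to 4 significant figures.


b = 0.8100/3 = 0.27 m
A = 0.27^2 * sin(20 deg) * (1 + cos(20 deg))
A = 0.04836 m^2


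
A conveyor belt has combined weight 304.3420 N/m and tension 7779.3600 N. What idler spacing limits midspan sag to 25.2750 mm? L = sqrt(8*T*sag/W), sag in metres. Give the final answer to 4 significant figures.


sag = 25.2750/1000 = 0.025275 m
L = sqrt(8 * 7779.3600 * 0.025275 / 304.3420)
L = 2.273 m


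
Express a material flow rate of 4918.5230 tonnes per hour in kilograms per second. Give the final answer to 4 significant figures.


m_dot = 4918.5230 * 1000 / 3600
m_dot = 1366 kg/s


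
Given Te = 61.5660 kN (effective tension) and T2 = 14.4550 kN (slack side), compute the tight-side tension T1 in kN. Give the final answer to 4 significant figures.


T1 = Te + T2 = 61.5660 + 14.4550
T1 = 76.02 kN


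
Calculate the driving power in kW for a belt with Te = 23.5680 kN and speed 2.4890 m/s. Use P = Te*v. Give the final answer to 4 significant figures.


P = Te * v = 23.5680 * 2.4890
P = 58.66 kW


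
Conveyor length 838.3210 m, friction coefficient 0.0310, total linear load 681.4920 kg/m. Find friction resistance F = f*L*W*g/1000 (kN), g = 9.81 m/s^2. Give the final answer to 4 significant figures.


F = 0.0310 * 838.3210 * 681.4920 * 9.81 / 1000
F = 173.7 kN


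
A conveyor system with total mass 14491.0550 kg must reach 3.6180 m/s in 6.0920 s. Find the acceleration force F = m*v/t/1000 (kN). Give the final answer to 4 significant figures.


F = 14491.0550 * 3.6180 / 6.0920 / 1000
F = 8.606 kN


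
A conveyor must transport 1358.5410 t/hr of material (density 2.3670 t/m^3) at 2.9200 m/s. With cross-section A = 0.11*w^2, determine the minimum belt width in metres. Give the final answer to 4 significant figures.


A_req = 1358.5410 / (2.9200 * 2.3670 * 3600) = 0.0545996 m^2
w = sqrt(0.0545996 / 0.11)
w = 0.7045 m


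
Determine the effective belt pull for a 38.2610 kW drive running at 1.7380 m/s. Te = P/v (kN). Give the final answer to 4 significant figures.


Te = P / v = 38.2610 / 1.7380
Te = 22.01 kN


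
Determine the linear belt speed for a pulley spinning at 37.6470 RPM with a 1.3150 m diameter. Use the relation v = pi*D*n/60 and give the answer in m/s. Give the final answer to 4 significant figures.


v = pi * 1.3150 * 37.6470 / 60
v = 2.592 m/s


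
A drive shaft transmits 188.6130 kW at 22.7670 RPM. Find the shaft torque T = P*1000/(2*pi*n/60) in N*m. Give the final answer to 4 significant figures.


omega = 2*pi*22.7670/60 = 2.38415 rad/s
T = 188.6130*1000 / 2.38415
T = 79110 N*m


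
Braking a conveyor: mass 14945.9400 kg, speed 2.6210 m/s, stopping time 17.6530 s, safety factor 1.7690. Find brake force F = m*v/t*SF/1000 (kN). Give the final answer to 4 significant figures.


F = 14945.9400 * 2.6210 / 17.6530 * 1.7690 / 1000
F = 3.926 kN


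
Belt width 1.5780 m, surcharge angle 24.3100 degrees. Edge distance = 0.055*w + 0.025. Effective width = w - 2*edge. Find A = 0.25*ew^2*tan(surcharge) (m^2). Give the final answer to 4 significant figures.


edge = 0.055*1.5780 + 0.025 = 0.11179 m
ew = 1.5780 - 2*0.11179 = 1.35442 m
A = 0.25 * 1.35442^2 * tan(24.3100 deg)
A = 0.2072 m^2


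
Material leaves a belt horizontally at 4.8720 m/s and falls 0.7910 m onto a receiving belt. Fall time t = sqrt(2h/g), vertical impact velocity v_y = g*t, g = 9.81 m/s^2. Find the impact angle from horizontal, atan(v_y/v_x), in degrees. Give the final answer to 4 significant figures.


t = sqrt(2*0.7910/9.81) = 0.401577 s
v_y = 9.81 * 0.401577 = 3.93947 m/s
angle = atan(3.93947 / 4.8720) = 38.96 deg


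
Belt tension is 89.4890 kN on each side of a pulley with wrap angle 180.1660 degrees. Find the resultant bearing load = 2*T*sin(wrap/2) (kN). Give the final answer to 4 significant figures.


F = 2 * 89.4890 * sin(180.1660/2 deg)
F = 179.0 kN


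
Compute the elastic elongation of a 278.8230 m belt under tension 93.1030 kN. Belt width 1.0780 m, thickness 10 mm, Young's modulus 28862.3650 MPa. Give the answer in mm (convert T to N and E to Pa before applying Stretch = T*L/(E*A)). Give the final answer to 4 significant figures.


A = 1.0780 * 0.01 = 0.01078 m^2
Stretch = 93.1030*1000 * 278.8230 / (28862.3650e6 * 0.01078) * 1000
Stretch = 83.43 mm


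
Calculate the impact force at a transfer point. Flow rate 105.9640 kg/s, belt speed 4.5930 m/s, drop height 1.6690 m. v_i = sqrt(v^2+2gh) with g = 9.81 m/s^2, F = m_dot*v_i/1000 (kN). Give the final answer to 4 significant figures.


v_i = sqrt(4.5930^2 + 2*9.81*1.6690) = 7.33767 m/s
F = 105.9640 * 7.33767 / 1000
F = 0.7775 kN


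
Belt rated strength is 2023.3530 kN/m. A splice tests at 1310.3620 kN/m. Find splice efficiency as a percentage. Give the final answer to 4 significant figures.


Eff = 1310.3620 / 2023.3530 * 100
Eff = 64.76 %


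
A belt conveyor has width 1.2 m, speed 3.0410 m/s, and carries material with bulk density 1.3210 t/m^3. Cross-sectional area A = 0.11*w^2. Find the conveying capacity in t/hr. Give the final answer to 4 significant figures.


A = 0.11 * 1.2^2 = 0.1584 m^2
C = 0.1584 * 3.0410 * 1.3210 * 3600
C = 2291 t/hr


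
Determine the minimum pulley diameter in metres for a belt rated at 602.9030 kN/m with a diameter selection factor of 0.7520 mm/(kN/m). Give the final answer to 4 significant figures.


D = 602.9030 * 0.7520 / 1000
D = 0.4534 m


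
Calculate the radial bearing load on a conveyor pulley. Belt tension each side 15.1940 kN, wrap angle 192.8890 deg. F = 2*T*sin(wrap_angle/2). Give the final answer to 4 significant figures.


F = 2 * 15.1940 * sin(192.8890/2 deg)
F = 30.20 kN


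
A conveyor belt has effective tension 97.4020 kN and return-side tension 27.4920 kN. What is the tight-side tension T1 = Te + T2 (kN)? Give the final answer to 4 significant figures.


T1 = Te + T2 = 97.4020 + 27.4920
T1 = 124.9 kN


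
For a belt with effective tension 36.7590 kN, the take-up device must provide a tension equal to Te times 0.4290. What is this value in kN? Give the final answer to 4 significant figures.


T_tu = 36.7590 * 0.4290
T_tu = 15.77 kN


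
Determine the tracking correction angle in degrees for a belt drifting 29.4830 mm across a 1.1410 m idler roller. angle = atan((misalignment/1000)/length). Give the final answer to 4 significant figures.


misalign_m = 29.4830 / 1000 = 0.029483 m
angle = atan(0.029483 / 1.1410)
angle = 1.480 deg


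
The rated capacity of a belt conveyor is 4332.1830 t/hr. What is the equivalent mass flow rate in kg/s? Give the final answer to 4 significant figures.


m_dot = 4332.1830 * 1000 / 3600
m_dot = 1203 kg/s


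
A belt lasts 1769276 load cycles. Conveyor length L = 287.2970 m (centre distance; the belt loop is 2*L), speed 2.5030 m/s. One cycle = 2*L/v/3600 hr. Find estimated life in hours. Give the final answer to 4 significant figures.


cycle_time = 2 * 287.2970 / 2.5030 / 3600 = 0.0637673 hr
life = 1769276 * 0.0637673 = 112800 hours


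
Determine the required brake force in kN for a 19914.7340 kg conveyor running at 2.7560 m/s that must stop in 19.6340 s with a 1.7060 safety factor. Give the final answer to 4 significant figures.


F = 19914.7340 * 2.7560 / 19.6340 * 1.7060 / 1000
F = 4.769 kN


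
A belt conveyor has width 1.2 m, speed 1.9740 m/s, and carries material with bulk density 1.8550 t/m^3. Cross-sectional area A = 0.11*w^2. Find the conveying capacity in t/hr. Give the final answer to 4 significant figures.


A = 0.11 * 1.2^2 = 0.1584 m^2
C = 0.1584 * 1.9740 * 1.8550 * 3600
C = 2088 t/hr


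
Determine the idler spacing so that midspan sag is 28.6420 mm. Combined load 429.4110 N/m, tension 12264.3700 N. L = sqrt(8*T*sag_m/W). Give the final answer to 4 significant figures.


sag = 28.6420/1000 = 0.028642 m
L = sqrt(8 * 12264.3700 * 0.028642 / 429.4110)
L = 2.558 m


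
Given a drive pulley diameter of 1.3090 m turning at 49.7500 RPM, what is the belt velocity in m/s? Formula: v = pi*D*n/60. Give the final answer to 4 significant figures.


v = pi * 1.3090 * 49.7500 / 60
v = 3.410 m/s


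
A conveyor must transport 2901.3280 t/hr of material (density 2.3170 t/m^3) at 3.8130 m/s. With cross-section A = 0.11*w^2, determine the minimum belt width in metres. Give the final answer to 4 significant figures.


A_req = 2901.3280 / (3.8130 * 2.3170 * 3600) = 0.0912224 m^2
w = sqrt(0.0912224 / 0.11)
w = 0.9107 m


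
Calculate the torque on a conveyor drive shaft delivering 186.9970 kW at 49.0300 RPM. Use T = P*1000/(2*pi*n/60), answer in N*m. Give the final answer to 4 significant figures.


omega = 2*pi*49.0300/60 = 5.13441 rad/s
T = 186.9970*1000 / 5.13441
T = 36420 N*m


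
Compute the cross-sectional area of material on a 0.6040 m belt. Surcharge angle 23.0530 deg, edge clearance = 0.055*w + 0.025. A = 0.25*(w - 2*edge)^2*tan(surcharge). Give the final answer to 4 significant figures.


edge = 0.055*0.6040 + 0.025 = 0.05822 m
ew = 0.6040 - 2*0.05822 = 0.48756 m
A = 0.25 * 0.48756^2 * tan(23.0530 deg)
A = 0.02529 m^2


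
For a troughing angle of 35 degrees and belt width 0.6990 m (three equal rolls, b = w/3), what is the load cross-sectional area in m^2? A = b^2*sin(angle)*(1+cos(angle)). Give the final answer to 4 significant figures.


b = 0.6990/3 = 0.233 m
A = 0.233^2 * sin(35 deg) * (1 + cos(35 deg))
A = 0.05665 m^2


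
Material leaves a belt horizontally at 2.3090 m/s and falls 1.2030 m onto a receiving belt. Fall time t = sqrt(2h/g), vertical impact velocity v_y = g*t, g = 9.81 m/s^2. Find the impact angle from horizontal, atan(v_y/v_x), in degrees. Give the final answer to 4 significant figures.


t = sqrt(2*1.2030/9.81) = 0.495237 s
v_y = 9.81 * 0.495237 = 4.85827 m/s
angle = atan(4.85827 / 2.3090) = 64.58 deg


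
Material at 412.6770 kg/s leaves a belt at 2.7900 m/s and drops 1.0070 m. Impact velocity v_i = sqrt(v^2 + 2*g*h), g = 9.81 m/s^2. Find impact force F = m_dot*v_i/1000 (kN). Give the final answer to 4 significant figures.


v_i = sqrt(2.7900^2 + 2*9.81*1.0070) = 5.24799 m/s
F = 412.6770 * 5.24799 / 1000
F = 2.166 kN


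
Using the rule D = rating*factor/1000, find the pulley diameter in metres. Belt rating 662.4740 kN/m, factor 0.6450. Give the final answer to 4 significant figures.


D = 662.4740 * 0.6450 / 1000
D = 0.4273 m


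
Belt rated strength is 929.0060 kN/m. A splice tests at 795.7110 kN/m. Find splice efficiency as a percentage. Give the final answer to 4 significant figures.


Eff = 795.7110 / 929.0060 * 100
Eff = 85.65 %


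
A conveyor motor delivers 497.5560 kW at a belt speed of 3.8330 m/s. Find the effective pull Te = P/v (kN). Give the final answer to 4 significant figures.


Te = P / v = 497.5560 / 3.8330
Te = 129.8 kN


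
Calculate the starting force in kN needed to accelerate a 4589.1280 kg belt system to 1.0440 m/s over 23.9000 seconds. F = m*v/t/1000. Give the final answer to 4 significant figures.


F = 4589.1280 * 1.0440 / 23.9000 / 1000
F = 0.2005 kN


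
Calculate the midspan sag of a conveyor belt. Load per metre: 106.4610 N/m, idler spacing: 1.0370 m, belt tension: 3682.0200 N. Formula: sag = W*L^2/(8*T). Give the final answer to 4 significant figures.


sag = 106.4610 * 1.0370^2 / (8 * 3682.0200)
sag = 0.003887 m


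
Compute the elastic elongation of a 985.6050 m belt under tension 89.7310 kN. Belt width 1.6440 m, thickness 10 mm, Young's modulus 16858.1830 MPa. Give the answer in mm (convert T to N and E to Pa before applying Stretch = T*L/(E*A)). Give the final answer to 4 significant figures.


A = 1.6440 * 0.01 = 0.01644 m^2
Stretch = 89.7310*1000 * 985.6050 / (16858.1830e6 * 0.01644) * 1000
Stretch = 319.1 mm


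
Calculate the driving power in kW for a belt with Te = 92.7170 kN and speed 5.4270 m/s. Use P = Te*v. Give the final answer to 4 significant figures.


P = Te * v = 92.7170 * 5.4270
P = 503.2 kW


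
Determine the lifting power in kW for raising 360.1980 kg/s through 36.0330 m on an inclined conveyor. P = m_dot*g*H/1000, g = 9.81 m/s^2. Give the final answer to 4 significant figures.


P = 360.1980 * 9.81 * 36.0330 / 1000
P = 127.3 kW


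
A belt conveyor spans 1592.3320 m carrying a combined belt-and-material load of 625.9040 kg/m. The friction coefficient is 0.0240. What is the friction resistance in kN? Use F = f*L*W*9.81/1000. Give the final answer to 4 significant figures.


F = 0.0240 * 1592.3320 * 625.9040 * 9.81 / 1000
F = 234.7 kN


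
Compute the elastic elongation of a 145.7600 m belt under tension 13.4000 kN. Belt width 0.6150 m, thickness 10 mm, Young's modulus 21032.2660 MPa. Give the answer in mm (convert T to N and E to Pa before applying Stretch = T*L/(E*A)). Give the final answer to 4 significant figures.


A = 0.6150 * 0.01 = 0.00615 m^2
Stretch = 13.4000*1000 * 145.7600 / (21032.2660e6 * 0.00615) * 1000
Stretch = 15.10 mm


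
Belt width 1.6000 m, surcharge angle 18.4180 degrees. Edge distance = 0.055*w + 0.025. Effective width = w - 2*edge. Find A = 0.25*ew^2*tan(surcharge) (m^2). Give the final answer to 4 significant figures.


edge = 0.055*1.6000 + 0.025 = 0.113 m
ew = 1.6000 - 2*0.113 = 1.374 m
A = 0.25 * 1.374^2 * tan(18.4180 deg)
A = 0.1572 m^2


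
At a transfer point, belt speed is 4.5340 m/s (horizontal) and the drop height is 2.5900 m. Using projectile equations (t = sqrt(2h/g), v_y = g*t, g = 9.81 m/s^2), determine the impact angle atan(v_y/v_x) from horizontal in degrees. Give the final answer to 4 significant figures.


t = sqrt(2*2.5900/9.81) = 0.726659 s
v_y = 9.81 * 0.726659 = 7.12852 m/s
angle = atan(7.12852 / 4.5340) = 57.54 deg


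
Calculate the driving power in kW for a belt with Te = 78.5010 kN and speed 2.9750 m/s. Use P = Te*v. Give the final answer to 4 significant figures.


P = Te * v = 78.5010 * 2.9750
P = 233.5 kW


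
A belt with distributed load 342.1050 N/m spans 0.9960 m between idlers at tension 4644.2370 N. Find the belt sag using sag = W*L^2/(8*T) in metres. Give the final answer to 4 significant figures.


sag = 342.1050 * 0.9960^2 / (8 * 4644.2370)
sag = 0.009134 m


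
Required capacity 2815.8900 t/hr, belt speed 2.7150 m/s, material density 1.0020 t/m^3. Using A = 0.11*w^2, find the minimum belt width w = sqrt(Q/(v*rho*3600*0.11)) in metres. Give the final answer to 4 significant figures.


A_req = 2815.8900 / (2.7150 * 1.0020 * 3600) = 0.287525 m^2
w = sqrt(0.287525 / 0.11)
w = 1.617 m


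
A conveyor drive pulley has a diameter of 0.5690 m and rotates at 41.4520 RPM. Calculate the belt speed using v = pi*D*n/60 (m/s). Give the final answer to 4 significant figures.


v = pi * 0.5690 * 41.4520 / 60
v = 1.235 m/s


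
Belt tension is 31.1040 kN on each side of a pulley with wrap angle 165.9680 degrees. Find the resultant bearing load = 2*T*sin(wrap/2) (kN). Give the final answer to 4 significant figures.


F = 2 * 31.1040 * sin(165.9680/2 deg)
F = 61.74 kN


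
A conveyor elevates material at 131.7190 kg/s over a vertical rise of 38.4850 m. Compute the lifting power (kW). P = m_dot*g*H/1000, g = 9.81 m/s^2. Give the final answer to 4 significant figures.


P = 131.7190 * 9.81 * 38.4850 / 1000
P = 49.73 kW


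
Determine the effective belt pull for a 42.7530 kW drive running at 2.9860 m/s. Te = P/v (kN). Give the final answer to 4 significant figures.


Te = P / v = 42.7530 / 2.9860
Te = 14.32 kN


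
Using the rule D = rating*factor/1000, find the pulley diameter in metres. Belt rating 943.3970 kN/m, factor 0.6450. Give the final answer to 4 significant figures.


D = 943.3970 * 0.6450 / 1000
D = 0.6085 m


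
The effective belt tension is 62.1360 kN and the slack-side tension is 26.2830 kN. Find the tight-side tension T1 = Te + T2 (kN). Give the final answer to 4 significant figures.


T1 = Te + T2 = 62.1360 + 26.2830
T1 = 88.42 kN


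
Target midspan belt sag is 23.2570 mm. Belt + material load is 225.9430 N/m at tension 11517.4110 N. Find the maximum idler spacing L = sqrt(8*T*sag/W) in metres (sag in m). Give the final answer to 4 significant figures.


sag = 23.2570/1000 = 0.023257 m
L = sqrt(8 * 11517.4110 * 0.023257 / 225.9430)
L = 3.080 m


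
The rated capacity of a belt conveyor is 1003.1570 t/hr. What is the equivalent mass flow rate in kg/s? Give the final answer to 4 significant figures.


m_dot = 1003.1570 * 1000 / 3600
m_dot = 278.7 kg/s


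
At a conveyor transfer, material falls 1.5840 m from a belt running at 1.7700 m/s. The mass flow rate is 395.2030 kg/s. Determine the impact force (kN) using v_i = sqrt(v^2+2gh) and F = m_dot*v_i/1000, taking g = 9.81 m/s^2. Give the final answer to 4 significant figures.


v_i = sqrt(1.7700^2 + 2*9.81*1.5840) = 5.84902 m/s
F = 395.2030 * 5.84902 / 1000
F = 2.312 kN


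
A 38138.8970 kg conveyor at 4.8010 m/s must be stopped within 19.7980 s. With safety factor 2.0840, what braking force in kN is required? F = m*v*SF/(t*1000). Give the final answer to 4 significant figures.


F = 38138.8970 * 4.8010 / 19.7980 * 2.0840 / 1000
F = 19.27 kN


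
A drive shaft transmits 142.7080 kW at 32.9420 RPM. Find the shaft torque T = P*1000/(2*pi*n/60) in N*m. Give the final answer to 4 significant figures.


omega = 2*pi*32.9420/60 = 3.44968 rad/s
T = 142.7080*1000 / 3.44968
T = 41370 N*m


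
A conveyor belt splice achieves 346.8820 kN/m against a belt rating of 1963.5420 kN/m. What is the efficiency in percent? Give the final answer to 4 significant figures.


Eff = 346.8820 / 1963.5420 * 100
Eff = 17.67 %


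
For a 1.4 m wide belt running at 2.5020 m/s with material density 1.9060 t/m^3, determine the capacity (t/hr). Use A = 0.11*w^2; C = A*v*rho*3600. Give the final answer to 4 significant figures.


A = 0.11 * 1.4^2 = 0.2156 m^2
C = 0.2156 * 2.5020 * 1.9060 * 3600
C = 3701 t/hr


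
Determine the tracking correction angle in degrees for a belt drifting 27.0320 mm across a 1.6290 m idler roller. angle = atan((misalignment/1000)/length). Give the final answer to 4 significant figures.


misalign_m = 27.0320 / 1000 = 0.027032 m
angle = atan(0.027032 / 1.6290)
angle = 0.9507 deg


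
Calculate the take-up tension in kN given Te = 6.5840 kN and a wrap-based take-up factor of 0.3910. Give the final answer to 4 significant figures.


T_tu = 6.5840 * 0.3910
T_tu = 2.574 kN


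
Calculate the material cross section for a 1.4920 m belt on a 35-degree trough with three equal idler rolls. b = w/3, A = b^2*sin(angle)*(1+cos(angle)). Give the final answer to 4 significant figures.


b = 1.4920/3 = 0.497333 m
A = 0.497333^2 * sin(35 deg) * (1 + cos(35 deg))
A = 0.2581 m^2


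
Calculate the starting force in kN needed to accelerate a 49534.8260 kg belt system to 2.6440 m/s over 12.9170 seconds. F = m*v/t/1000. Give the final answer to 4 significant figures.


F = 49534.8260 * 2.6440 / 12.9170 / 1000
F = 10.14 kN


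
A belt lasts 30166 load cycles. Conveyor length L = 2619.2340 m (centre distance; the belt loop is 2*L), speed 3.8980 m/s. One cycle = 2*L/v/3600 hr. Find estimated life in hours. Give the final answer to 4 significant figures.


cycle_time = 2 * 2619.2340 / 3.8980 / 3600 = 0.373302 hr
life = 30166 * 0.373302 = 11260 hours


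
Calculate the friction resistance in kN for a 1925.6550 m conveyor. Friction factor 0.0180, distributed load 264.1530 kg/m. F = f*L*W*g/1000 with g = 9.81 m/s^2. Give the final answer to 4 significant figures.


F = 0.0180 * 1925.6550 * 264.1530 * 9.81 / 1000
F = 89.82 kN


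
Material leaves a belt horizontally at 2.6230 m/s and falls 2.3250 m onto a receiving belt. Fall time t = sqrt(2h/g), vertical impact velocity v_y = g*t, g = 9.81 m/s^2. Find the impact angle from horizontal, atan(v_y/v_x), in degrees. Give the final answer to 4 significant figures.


t = sqrt(2*2.3250/9.81) = 0.688481 s
v_y = 9.81 * 0.688481 = 6.754 m/s
angle = atan(6.754 / 2.6230) = 68.78 deg


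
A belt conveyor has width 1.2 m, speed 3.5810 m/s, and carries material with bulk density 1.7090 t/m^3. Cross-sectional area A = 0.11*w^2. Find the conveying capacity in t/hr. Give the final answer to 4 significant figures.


A = 0.11 * 1.2^2 = 0.1584 m^2
C = 0.1584 * 3.5810 * 1.7090 * 3600
C = 3490 t/hr


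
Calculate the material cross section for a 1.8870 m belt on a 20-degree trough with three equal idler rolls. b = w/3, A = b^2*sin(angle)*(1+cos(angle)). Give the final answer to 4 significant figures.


b = 1.8870/3 = 0.629 m
A = 0.629^2 * sin(20 deg) * (1 + cos(20 deg))
A = 0.2625 m^2


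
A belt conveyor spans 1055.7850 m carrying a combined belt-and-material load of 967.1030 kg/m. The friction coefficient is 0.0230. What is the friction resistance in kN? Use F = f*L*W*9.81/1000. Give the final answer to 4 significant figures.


F = 0.0230 * 1055.7850 * 967.1030 * 9.81 / 1000
F = 230.4 kN


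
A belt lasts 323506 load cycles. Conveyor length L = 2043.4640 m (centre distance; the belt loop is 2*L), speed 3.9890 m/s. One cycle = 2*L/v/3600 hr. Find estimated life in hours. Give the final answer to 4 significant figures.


cycle_time = 2 * 2043.4640 / 3.9890 / 3600 = 0.284597 hr
life = 323506 * 0.284597 = 92070 hours


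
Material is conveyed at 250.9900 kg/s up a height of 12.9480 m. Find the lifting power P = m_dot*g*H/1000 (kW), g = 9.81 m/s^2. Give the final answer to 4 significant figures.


P = 250.9900 * 9.81 * 12.9480 / 1000
P = 31.88 kW


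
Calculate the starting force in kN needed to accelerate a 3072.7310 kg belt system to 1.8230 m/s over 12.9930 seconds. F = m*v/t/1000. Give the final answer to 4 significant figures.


F = 3072.7310 * 1.8230 / 12.9930 / 1000
F = 0.4311 kN


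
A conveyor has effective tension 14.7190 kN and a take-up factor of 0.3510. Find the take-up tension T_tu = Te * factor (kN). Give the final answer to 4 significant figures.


T_tu = 14.7190 * 0.3510
T_tu = 5.166 kN


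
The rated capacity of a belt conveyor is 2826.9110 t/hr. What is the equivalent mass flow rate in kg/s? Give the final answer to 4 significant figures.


m_dot = 2826.9110 * 1000 / 3600
m_dot = 785.3 kg/s


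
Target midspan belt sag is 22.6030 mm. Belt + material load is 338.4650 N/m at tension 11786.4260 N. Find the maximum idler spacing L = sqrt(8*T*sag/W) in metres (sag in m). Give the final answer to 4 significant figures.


sag = 22.6030/1000 = 0.022603 m
L = sqrt(8 * 11786.4260 * 0.022603 / 338.4650)
L = 2.509 m


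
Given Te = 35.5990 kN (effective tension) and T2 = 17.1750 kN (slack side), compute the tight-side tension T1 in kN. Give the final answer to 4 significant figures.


T1 = Te + T2 = 35.5990 + 17.1750
T1 = 52.77 kN


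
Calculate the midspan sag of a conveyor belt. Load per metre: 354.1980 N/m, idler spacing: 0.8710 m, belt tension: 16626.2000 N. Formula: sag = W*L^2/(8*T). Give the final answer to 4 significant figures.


sag = 354.1980 * 0.8710^2 / (8 * 16626.2000)
sag = 0.002020 m


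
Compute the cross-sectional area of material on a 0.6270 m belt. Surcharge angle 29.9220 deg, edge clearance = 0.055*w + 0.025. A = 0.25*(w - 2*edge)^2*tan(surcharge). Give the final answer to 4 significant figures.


edge = 0.055*0.6270 + 0.025 = 0.059485 m
ew = 0.6270 - 2*0.059485 = 0.50803 m
A = 0.25 * 0.50803^2 * tan(29.9220 deg)
A = 0.03714 m^2


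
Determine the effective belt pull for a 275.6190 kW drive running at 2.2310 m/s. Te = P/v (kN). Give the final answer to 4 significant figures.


Te = P / v = 275.6190 / 2.2310
Te = 123.5 kN


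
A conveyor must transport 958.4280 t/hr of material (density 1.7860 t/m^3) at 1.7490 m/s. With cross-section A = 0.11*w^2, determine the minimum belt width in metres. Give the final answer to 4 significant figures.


A_req = 958.4280 / (1.7490 * 1.7860 * 3600) = 0.0852287 m^2
w = sqrt(0.0852287 / 0.11)
w = 0.8802 m


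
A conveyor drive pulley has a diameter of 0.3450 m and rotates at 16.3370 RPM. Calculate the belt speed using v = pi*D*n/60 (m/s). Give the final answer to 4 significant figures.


v = pi * 0.3450 * 16.3370 / 60
v = 0.2951 m/s


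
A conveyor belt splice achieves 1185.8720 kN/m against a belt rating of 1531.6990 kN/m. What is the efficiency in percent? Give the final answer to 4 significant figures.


Eff = 1185.8720 / 1531.6990 * 100
Eff = 77.42 %


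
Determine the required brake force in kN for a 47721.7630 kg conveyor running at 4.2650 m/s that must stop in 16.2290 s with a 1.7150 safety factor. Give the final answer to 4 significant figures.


F = 47721.7630 * 4.2650 / 16.2290 * 1.7150 / 1000
F = 21.51 kN


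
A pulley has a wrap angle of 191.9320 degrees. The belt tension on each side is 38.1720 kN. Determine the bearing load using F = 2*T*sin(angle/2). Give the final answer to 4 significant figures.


F = 2 * 38.1720 * sin(191.9320/2 deg)
F = 75.93 kN


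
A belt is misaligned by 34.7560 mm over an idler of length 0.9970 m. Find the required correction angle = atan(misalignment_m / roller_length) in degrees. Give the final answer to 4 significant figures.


misalign_m = 34.7560 / 1000 = 0.034756 m
angle = atan(0.034756 / 0.9970)
angle = 1.997 deg


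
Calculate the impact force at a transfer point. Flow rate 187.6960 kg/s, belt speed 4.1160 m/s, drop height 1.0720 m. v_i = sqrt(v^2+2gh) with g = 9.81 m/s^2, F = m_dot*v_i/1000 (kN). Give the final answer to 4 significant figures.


v_i = sqrt(4.1160^2 + 2*9.81*1.0720) = 6.16231 m/s
F = 187.6960 * 6.16231 / 1000
F = 1.157 kN


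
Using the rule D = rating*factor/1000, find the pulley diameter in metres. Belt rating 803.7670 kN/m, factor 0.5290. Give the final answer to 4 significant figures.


D = 803.7670 * 0.5290 / 1000
D = 0.4252 m


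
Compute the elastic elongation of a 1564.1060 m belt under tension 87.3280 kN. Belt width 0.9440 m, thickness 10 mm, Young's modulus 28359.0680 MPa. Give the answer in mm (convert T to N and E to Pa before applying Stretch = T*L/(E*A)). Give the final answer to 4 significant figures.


A = 0.9440 * 0.01 = 0.00944 m^2
Stretch = 87.3280*1000 * 1564.1060 / (28359.0680e6 * 0.00944) * 1000
Stretch = 510.2 mm


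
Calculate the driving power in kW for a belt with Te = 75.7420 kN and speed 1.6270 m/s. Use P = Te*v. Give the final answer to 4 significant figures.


P = Te * v = 75.7420 * 1.6270
P = 123.2 kW


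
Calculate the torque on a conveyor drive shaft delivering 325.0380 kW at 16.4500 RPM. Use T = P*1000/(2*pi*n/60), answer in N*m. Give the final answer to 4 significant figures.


omega = 2*pi*16.4500/60 = 1.72264 rad/s
T = 325.0380*1000 / 1.72264
T = 188700 N*m


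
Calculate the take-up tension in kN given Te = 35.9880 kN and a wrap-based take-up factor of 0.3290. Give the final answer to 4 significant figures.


T_tu = 35.9880 * 0.3290
T_tu = 11.84 kN


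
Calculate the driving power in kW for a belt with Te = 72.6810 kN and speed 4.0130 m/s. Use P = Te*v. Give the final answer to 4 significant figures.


P = Te * v = 72.6810 * 4.0130
P = 291.7 kW


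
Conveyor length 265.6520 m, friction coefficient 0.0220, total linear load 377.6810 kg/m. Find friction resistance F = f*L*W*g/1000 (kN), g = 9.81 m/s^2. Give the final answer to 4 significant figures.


F = 0.0220 * 265.6520 * 377.6810 * 9.81 / 1000
F = 21.65 kN


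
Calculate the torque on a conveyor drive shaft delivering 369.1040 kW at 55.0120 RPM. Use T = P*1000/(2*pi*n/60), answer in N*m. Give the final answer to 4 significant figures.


omega = 2*pi*55.0120/60 = 5.76084 rad/s
T = 369.1040*1000 / 5.76084
T = 64070 N*m


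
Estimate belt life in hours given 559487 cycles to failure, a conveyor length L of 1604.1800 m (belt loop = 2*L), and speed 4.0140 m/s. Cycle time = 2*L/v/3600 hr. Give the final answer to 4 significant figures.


cycle_time = 2 * 1604.1800 / 4.0140 / 3600 = 0.222026 hr
life = 559487 * 0.222026 = 124200 hours


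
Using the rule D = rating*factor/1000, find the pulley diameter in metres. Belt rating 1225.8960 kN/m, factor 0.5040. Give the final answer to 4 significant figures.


D = 1225.8960 * 0.5040 / 1000
D = 0.6179 m


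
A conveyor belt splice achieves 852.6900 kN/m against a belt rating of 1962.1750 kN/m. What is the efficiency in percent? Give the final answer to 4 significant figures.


Eff = 852.6900 / 1962.1750 * 100
Eff = 43.46 %


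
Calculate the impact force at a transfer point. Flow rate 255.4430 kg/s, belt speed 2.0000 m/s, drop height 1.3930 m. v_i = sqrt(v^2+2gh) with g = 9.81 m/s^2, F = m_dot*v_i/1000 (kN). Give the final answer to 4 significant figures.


v_i = sqrt(2.0000^2 + 2*9.81*1.3930) = 5.59738 m/s
F = 255.4430 * 5.59738 / 1000
F = 1.430 kN


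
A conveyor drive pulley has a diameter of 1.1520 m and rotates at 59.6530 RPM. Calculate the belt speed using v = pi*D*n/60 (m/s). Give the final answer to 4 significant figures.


v = pi * 1.1520 * 59.6530 / 60
v = 3.598 m/s


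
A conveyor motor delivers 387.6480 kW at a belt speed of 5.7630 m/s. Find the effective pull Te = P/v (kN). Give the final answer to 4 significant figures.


Te = P / v = 387.6480 / 5.7630
Te = 67.26 kN


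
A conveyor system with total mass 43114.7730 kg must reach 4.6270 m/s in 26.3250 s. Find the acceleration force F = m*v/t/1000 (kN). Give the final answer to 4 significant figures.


F = 43114.7730 * 4.6270 / 26.3250 / 1000
F = 7.578 kN


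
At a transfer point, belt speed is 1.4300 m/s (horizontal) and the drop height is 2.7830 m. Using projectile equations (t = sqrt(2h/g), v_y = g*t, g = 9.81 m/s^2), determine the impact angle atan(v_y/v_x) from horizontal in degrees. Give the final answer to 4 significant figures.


t = sqrt(2*2.7830/9.81) = 0.753246 s
v_y = 9.81 * 0.753246 = 7.38934 m/s
angle = atan(7.38934 / 1.4300) = 79.05 deg


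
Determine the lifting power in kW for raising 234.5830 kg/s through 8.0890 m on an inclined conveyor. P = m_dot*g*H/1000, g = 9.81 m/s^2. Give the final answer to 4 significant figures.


P = 234.5830 * 9.81 * 8.0890 / 1000
P = 18.61 kW


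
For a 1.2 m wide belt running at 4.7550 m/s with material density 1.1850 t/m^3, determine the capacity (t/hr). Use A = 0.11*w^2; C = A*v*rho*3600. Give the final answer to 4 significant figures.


A = 0.11 * 1.2^2 = 0.1584 m^2
C = 0.1584 * 4.7550 * 1.1850 * 3600
C = 3213 t/hr
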